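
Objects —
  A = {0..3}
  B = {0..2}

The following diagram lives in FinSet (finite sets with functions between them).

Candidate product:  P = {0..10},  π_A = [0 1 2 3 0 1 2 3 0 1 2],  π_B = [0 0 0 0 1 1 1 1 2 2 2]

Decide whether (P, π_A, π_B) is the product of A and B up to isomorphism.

|A|·|B| = 4·3 = 12;  |P| = 11
  → cardinalities differ; no bijection possible.

Answer: NOT A VALID PRODUCT — |P|=11 ≠ |A|·|B|=12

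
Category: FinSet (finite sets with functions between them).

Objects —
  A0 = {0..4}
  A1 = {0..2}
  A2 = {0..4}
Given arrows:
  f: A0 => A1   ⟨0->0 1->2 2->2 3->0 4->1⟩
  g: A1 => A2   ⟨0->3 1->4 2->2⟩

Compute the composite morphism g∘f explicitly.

Answer: ⟨0->3 1->2 2->2 3->3 4->4⟩

Work:
  0 f=>0 g=>3
  1 f=>2 g=>2
  2 f=>2 g=>2
  3 f=>0 g=>3
  4 f=>1 g=>4
result: ⟨0->3 1->2 2->2 3->3 4->4⟩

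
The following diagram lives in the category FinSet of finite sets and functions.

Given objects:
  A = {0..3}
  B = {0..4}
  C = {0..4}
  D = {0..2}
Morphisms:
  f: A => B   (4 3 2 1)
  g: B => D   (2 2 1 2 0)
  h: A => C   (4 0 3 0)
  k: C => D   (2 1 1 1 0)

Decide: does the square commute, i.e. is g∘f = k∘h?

Answer: COMMUTES

Derivation:
1) trace f;g:
  0 f=>4 g=>0
  1 f=>3 g=>2
  2 f=>2 g=>1
  3 f=>1 g=>2
  composite₁ = (0 2 1 2)
2) trace h;k:
  0 h=>4 k=>0
  1 h=>0 k=>2
  2 h=>3 k=>1
  3 h=>0 k=>2
  composite₂ = (0 2 1 2)
Equal? equal; square commutes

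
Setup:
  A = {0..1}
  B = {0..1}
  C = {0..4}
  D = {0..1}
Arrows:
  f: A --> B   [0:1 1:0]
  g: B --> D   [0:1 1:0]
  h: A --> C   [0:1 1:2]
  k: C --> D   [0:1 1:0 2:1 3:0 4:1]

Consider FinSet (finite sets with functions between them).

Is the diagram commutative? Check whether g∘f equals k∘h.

Answer: COMMUTES

Derivation:
Path 1 = f;g:
  0 f-->1 g-->0
  1 f-->0 g-->1
  result₁ = [0:0 1:1]
Path 2 = h;k:
  0 h-->1 k-->0
  1 h-->2 k-->1
  result₂ = [0:0 1:1]
Equal? same morphism ✓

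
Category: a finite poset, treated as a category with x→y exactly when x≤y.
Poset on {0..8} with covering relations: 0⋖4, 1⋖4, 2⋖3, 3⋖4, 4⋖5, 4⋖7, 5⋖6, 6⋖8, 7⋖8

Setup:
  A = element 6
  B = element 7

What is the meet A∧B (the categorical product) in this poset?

Common predecessors of 6,7: {0,1,2,3,4}
  0 <= 4
  1 <= 4
  2 <= 4
  3 <= 4
  4 <= 4
glb = 4

Answer: A∧B = 4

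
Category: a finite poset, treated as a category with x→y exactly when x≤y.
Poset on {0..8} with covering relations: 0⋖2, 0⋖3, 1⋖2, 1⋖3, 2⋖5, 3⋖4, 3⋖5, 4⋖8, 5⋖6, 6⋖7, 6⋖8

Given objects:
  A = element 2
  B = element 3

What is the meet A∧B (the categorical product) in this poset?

Answer: NO MEET EXISTS

Trace:
Common predecessors of 2,3: {0,1}
  maximal lower bounds 0 and 1 are incomparable: neither 0≤1 nor 1≤0
→ no greatest lower bound exists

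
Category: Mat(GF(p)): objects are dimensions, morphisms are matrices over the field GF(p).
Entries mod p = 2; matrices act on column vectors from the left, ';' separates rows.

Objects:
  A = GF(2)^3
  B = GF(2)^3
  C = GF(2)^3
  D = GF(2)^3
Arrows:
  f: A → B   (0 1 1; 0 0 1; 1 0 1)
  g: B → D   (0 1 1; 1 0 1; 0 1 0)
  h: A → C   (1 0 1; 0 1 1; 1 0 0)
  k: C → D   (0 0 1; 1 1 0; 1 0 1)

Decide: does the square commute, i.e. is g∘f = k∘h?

Answer: COMMUTES

Work:
Along f;g (path 1):
  e0=[1,0,0] f→[0,0,1] g→[1,1,0]
  e1=[0,1,0] f→[1,0,0] g→[0,1,0]
  e2=[0,0,1] f→[1,1,1] g→[0,0,1]
  composite₁ = (1 0 0; 1 1 0; 0 0 1)
Along h;k (path 2):
  e0=[1,0,0] h→[1,0,1] k→[1,1,0]
  e1=[0,1,0] h→[0,1,0] k→[0,1,0]
  e2=[0,0,1] h→[1,1,0] k→[0,0,1]
  composite₂ = (1 0 0; 1 1 0; 0 0 1)
Equal? same morphism ✓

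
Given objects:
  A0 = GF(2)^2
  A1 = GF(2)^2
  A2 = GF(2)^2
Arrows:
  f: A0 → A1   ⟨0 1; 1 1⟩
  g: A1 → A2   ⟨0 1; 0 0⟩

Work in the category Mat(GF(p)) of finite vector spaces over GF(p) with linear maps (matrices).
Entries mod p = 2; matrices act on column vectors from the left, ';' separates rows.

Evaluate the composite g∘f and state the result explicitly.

  e0=[1,0] f→[0,1] g→[1,0]
  e1=[0,1] f→[1,1] g→[1,0]
result: ⟨1 1; 0 0⟩

Answer: ⟨1 1; 0 0⟩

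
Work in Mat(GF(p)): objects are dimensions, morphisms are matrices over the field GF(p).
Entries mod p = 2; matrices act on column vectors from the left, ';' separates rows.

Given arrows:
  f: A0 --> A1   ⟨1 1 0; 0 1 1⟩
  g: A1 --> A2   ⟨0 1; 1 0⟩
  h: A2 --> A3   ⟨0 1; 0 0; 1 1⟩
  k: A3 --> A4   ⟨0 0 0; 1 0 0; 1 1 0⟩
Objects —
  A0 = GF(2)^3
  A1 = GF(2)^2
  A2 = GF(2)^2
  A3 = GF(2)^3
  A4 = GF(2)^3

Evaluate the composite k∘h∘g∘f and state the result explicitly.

Answer: ⟨0 0 0; 1 1 0; 1 1 0⟩

Work:
  e0=[1,0,0] f-->[1,0] g-->[0,1] h-->[1,0,1] k-->[0,1,1]
  e1=[0,1,0] f-->[1,1] g-->[1,1] h-->[1,0,0] k-->[0,1,1]
  e2=[0,0,1] f-->[0,1] g-->[1,0] h-->[0,0,1] k-->[0,0,0]
⟦path⟧: ⟨0 0 0; 1 1 0; 1 1 0⟩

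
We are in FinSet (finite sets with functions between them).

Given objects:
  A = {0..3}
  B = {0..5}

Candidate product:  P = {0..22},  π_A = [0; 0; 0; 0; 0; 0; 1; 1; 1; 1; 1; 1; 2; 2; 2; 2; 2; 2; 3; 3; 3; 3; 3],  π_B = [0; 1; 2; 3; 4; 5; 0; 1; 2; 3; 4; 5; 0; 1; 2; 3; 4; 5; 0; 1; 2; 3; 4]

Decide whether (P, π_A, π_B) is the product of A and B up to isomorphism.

Answer: NOT A VALID PRODUCT — |P|=23 ≠ |A|·|B|=24

Work:
|A|·|B| = 4·6 = 24;  |P| = 23
  → cardinalities differ; no bijection possible.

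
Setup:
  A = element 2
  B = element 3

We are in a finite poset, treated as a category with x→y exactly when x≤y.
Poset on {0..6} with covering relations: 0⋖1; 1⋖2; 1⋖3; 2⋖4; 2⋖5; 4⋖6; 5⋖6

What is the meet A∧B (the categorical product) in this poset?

Answer: A∧B = 1

Trace:
Lower bounds of A=2 and B=3: {0,1}
  0 ≤ 1
  1 ≤ 1
glb = 1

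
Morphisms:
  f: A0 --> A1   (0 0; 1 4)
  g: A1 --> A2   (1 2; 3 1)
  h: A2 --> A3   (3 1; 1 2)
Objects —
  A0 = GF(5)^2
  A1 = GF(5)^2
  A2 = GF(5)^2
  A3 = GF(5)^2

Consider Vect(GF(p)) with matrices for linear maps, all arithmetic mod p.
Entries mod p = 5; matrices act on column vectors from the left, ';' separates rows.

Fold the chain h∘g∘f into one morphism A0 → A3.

  e0=[1,0] f-->[0,1] g-->[2,1] h-->[2,4]
  e1=[0,1] f-->[0,4] g-->[3,4] h-->[3,1]
composite: (2 3; 4 1)

Answer: (2 3; 4 1)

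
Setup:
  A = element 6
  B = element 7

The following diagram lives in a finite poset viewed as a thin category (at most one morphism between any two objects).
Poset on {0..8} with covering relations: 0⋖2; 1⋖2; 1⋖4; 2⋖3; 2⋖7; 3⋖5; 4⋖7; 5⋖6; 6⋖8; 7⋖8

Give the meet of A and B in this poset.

Answer: A∧B = 2

Work:
{x : x<=A ∧ x<=B} = {0,1,2}  (A=6, B=7)
  0 <= 2
  1 <= 2
  2 <= 2
glb = 2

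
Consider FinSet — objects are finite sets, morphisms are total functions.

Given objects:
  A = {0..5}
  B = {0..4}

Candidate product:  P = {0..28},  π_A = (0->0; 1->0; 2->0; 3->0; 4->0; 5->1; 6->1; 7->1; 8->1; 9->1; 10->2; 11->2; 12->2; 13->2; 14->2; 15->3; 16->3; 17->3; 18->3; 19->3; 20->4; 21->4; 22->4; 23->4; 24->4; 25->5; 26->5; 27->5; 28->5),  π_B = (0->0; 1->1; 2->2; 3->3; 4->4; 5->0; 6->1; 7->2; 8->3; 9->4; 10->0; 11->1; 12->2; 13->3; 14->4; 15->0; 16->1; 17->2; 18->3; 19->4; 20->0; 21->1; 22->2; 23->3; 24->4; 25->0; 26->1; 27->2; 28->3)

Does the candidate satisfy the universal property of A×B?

Answer: NOT A VALID PRODUCT — |P|=29 ≠ |A|·|B|=30

Derivation:
|A|·|B| = 6·5 = 30;  |P| = 29
  → cardinalities differ; no bijection possible.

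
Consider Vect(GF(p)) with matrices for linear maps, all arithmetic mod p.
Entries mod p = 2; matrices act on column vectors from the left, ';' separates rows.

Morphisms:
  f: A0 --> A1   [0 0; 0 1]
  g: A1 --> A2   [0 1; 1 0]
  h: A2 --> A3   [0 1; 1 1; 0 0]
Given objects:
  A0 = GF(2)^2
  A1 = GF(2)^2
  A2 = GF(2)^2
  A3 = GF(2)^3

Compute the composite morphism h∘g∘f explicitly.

Answer: [0 0; 0 1; 0 0]

Work:
  e0=⟨1,0⟩ f-->⟨0,0⟩ g-->⟨0,0⟩ h-->⟨0,0,0⟩
  e1=⟨0,1⟩ f-->⟨0,1⟩ g-->⟨1,0⟩ h-->⟨0,1,0⟩
composite: [0 0; 0 1; 0 0]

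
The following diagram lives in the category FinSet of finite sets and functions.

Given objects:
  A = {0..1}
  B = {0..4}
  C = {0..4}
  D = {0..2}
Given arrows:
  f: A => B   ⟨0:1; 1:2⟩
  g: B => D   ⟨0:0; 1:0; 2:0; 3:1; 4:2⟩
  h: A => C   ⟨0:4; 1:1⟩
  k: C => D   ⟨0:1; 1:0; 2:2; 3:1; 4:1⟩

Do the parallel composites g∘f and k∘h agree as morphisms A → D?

Answer: DOES NOT COMMUTE

Work:
1) trace f;g:
  0 f=>1 g=>0
  1 f=>2 g=>0
  result₁ = ⟨0:0; 1:0⟩
2) trace h;k:
  0 h=>4 k=>1
  1 h=>1 k=>0
  result₂ = ⟨0:1; 1:0⟩
Equal? NO — does not commute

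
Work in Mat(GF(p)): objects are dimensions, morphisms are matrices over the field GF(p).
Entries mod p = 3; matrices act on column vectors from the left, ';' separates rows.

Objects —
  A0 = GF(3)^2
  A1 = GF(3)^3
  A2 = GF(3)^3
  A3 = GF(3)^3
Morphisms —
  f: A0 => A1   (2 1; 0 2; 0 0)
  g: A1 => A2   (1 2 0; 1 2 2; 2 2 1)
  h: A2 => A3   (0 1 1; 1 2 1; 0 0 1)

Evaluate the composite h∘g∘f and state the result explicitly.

  e0=[1,0] f=>[2,0,0] g=>[2,2,1] h=>[0,1,1]
  e1=[0,1] f=>[1,2,0] g=>[2,2,0] h=>[2,0,0]
result: (0 2; 1 0; 1 0)

Answer: (0 2; 1 0; 1 0)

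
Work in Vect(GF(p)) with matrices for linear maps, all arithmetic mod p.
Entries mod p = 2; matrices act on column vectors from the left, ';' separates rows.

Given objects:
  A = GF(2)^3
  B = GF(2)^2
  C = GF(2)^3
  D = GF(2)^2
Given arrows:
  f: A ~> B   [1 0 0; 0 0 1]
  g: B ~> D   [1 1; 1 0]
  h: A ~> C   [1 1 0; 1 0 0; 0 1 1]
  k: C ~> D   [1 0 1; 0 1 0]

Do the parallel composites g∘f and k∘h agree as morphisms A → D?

Answer: COMMUTES

Work:
Path 1 = f;g:
  e0=(1,0,0) f~>(1,0) g~>(1,1)
  e1=(0,1,0) f~>(0,0) g~>(0,0)
  e2=(0,0,1) f~>(0,1) g~>(1,0)
  ⟦path⟧₁ = [1 0 1; 1 0 0]
Path 2 = h;k:
  e0=(1,0,0) h~>(1,1,0) k~>(1,1)
  e1=(0,1,0) h~>(1,0,1) k~>(0,0)
  e2=(0,0,1) h~>(0,0,1) k~>(1,0)
  ⟦path⟧₂ = [1 0 1; 1 0 0]
Equal? equal; square commutes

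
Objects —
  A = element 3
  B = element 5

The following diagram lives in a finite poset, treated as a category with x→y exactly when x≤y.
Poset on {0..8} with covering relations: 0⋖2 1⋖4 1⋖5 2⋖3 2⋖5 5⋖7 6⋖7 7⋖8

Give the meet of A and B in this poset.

Answer: A∧B = 2

Derivation:
{x : x⊑A ∧ x⊑B} = {0,2}  (A=3, B=5)
  0 ⊑ 2
  2 ⊑ 2
glb = 2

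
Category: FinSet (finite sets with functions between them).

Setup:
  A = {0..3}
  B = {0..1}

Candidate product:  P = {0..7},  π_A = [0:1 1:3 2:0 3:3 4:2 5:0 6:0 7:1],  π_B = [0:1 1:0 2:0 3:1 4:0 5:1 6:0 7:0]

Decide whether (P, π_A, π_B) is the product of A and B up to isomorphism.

Answer: NOT A VALID PRODUCT — duplicate pair at indices 2,6

Trace:
|A|·|B| = 4·2 = 8;  |P| = 8
Check the pairing map k ↦ (π_A(k), π_B(k)):
  0 : (1,1)
  1 : (3,0)
  2 : (0,0)
  3 : (3,1)
  4 : (2,0)
  5 : (0,1)
  6 : (0,0)  ✗ repeats pair of k=2
  7 : (1,0)
distinct pairs in image: 7 / 8 needed
  → (0,0) hit at k=2 and k=6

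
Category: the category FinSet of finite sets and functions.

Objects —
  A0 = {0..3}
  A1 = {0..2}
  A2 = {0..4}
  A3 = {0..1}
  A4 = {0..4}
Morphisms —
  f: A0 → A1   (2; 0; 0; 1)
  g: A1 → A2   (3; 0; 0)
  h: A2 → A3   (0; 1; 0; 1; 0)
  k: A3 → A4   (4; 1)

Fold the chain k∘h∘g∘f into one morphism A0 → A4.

  0 f→2 g→0 h→0 k→4
  1 f→0 g→3 h→1 k→1
  2 f→0 g→3 h→1 k→1
  3 f→1 g→0 h→0 k→4
composite: (4; 1; 1; 4)

Answer: (4; 1; 1; 4)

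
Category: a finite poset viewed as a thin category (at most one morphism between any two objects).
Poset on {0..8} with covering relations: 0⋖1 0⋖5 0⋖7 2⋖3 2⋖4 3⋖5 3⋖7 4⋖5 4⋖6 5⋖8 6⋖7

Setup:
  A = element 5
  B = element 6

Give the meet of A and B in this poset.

Lower bounds of A=5 and B=6: {2,4}
  2 <= 4
  4 <= 4
glb = 4

Answer: A∧B = 4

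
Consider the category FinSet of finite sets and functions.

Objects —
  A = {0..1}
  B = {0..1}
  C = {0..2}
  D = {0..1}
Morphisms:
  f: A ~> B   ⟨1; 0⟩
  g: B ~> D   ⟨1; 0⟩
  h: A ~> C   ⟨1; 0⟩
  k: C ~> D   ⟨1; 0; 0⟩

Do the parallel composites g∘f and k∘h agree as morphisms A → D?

Answer: COMMUTES

Derivation:
Path 1 = f;g:
  0 f~>1 g~>0
  1 f~>0 g~>1
  composite₁ = ⟨0; 1⟩
Path 2 = h;k:
  0 h~>1 k~>0
  1 h~>0 k~>1
  composite₂ = ⟨0; 1⟩
Equal? YES — commutes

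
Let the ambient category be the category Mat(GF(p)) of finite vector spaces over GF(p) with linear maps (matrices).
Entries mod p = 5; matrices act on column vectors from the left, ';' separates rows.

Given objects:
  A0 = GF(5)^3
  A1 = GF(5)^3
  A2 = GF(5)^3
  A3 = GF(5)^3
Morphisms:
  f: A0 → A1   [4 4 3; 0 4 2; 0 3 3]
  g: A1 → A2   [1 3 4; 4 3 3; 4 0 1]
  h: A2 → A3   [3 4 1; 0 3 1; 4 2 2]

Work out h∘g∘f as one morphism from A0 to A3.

  e0=[1,0,0] f→[4,0,0] g→[4,1,1] h→[2,4,0]
  e1=[0,1,0] f→[4,4,3] g→[3,2,4] h→[1,0,4]
  e2=[0,0,1] f→[3,2,3] g→[1,2,0] h→[1,1,3]
result: [2 1 1; 4 0 1; 0 4 3]

Answer: [2 1 1; 4 0 1; 0 4 3]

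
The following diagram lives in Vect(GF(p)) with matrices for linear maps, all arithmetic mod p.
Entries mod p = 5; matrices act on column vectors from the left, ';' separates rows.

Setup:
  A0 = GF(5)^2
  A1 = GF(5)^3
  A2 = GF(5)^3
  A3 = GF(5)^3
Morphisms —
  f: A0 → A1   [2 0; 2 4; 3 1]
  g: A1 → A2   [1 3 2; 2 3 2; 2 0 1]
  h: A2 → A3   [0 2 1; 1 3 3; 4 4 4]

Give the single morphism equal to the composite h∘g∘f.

  e0=[1,0] f→[2,2,3] g→[4,1,2] h→[4,3,3]
  e1=[0,1] f→[0,4,1] g→[4,4,1] h→[4,4,1]
result: [4 4; 3 4; 3 1]

Answer: [4 4; 3 4; 3 1]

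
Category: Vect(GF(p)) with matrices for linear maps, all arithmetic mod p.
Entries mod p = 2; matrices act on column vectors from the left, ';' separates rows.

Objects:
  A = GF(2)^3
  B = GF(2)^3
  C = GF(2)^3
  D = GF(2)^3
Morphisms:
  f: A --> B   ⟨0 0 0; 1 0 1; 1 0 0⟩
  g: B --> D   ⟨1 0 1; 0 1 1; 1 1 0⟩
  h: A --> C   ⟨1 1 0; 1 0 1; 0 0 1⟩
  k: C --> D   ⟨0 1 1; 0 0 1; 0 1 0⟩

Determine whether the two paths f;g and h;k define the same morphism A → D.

Answer: COMMUTES

Work:
1) trace f;g:
  e0=[1,0,0] f-->[0,1,1] g-->[1,0,1]
  e1=[0,1,0] f-->[0,0,0] g-->[0,0,0]
  e2=[0,0,1] f-->[0,1,0] g-->[0,1,1]
  composite₁ = ⟨1 0 0; 0 0 1; 1 0 1⟩
2) trace h;k:
  e0=[1,0,0] h-->[1,1,0] k-->[1,0,1]
  e1=[0,1,0] h-->[1,0,0] k-->[0,0,0]
  e2=[0,0,1] h-->[0,1,1] k-->[0,1,1]
  composite₂ = ⟨1 0 0; 0 0 1; 1 0 1⟩
Equal? YES — commutes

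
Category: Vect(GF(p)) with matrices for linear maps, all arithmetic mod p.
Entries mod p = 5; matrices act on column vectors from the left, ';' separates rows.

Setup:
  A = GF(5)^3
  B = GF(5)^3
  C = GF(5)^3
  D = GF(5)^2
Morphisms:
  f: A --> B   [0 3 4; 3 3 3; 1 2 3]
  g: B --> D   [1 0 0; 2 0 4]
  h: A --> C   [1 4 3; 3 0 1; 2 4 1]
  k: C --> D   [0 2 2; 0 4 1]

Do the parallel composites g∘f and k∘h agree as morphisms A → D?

Along f;g (path 1):
  e0=⟨1,0,0⟩ f-->⟨0,3,1⟩ g-->⟨0,4⟩
  e1=⟨0,1,0⟩ f-->⟨3,3,2⟩ g-->⟨3,4⟩
  e2=⟨0,0,1⟩ f-->⟨4,3,3⟩ g-->⟨4,0⟩
  ⟦path⟧₁ = [0 3 4; 4 4 0]
Along h;k (path 2):
  e0=⟨1,0,0⟩ h-->⟨1,3,2⟩ k-->⟨0,4⟩
  e1=⟨0,1,0⟩ h-->⟨4,0,4⟩ k-->⟨3,4⟩
  e2=⟨0,0,1⟩ h-->⟨3,1,1⟩ k-->⟨4,0⟩
  ⟦path⟧₂ = [0 3 4; 4 4 0]
Equal? equal; square commutes

Answer: COMMUTES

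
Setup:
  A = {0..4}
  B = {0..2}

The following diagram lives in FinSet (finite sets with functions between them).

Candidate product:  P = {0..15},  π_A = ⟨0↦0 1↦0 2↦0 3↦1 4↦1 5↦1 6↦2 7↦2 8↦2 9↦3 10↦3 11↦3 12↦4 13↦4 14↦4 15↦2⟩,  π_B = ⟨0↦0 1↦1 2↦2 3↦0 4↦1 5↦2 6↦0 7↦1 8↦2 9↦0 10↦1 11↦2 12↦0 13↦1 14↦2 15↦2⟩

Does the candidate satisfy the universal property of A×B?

Answer: NOT A VALID PRODUCT — |P|=16 ≠ |A|·|B|=15

Work:
|A|·|B| = 5·3 = 15;  |P| = 16
  → cardinalities differ; no bijection possible.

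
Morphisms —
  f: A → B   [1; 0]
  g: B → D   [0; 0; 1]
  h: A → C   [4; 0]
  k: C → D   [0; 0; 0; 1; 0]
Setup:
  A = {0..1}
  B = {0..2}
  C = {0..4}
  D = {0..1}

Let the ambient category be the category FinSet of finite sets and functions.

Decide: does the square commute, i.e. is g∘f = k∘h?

Answer: COMMUTES

Trace:
Path 1 = f;g:
  0 f→1 g→0
  1 f→0 g→0
  composite₁ = [0; 0]
Path 2 = h;k:
  0 h→4 k→0
  1 h→0 k→0
  composite₂ = [0; 0]
Equal? equal; square commutes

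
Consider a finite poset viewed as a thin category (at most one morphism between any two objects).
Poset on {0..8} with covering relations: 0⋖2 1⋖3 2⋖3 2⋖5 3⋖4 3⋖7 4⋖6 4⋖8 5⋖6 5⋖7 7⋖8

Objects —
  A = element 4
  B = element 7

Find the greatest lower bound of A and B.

Answer: A∧B = 3

Trace:
{x : x≤A ∧ x≤B} = {0,1,2,3}  (A=4, B=7)
  0 ≤ 3
  1 ≤ 3
  2 ≤ 3
  3 ≤ 3
glb = 3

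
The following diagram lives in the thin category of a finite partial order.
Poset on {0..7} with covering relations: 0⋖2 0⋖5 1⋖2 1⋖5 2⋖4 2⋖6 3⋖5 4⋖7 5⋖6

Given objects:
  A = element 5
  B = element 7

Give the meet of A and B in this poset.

Answer: NO MEET EXISTS

Work:
{x : x<=A ∧ x<=B} = {0,1}  (A=5, B=7)
  maximal lower bounds 0 and 1 are incomparable: neither 0<=1 nor 1<=0
→ no greatest lower bound exists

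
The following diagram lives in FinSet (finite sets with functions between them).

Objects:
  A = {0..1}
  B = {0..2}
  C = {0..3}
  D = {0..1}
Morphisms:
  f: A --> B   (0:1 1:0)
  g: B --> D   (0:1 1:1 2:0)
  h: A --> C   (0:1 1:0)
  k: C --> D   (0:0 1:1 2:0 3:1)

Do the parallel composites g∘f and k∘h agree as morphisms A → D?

Answer: DOES NOT COMMUTE

Derivation:
1) trace f;g:
  0 f-->1 g-->1
  1 f-->0 g-->1
  composite₁ = (0:1 1:1)
2) trace h;k:
  0 h-->1 k-->1
  1 h-->0 k-->0
  composite₂ = (0:1 1:0)
Equal? distinct morphisms ✗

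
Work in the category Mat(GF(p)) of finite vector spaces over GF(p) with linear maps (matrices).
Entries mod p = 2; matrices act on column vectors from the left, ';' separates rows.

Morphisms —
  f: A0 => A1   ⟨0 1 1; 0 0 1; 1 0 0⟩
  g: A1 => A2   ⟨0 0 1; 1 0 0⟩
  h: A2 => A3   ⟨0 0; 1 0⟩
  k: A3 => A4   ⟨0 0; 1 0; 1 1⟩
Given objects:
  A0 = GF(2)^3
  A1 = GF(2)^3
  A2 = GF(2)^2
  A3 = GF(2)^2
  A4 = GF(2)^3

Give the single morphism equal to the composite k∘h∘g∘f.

Answer: ⟨0 0 0; 0 0 0; 1 0 0⟩

Work:
  e0=(1,0,0) f=>(0,0,1) g=>(1,0) h=>(0,1) k=>(0,0,1)
  e1=(0,1,0) f=>(1,0,0) g=>(0,1) h=>(0,0) k=>(0,0,0)
  e2=(0,0,1) f=>(1,1,0) g=>(0,1) h=>(0,0) k=>(0,0,0)
⟦path⟧: ⟨0 0 0; 0 0 0; 1 0 0⟩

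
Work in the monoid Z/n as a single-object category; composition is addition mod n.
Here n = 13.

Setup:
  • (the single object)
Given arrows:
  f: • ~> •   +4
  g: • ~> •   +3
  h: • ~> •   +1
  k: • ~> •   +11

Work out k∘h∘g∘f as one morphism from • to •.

Answer: +6

Work:
  0 +4≡4 +3≡7 +1≡8 +11≡6  (mod 13)
⟦path⟧: +6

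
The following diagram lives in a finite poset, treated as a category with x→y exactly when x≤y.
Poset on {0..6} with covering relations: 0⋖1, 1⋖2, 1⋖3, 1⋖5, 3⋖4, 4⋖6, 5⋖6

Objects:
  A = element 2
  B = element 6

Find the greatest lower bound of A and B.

Answer: A∧B = 1

Work:
Common predecessors of 2,6: {0,1}
  0 <= 1
  1 <= 1
glb = 1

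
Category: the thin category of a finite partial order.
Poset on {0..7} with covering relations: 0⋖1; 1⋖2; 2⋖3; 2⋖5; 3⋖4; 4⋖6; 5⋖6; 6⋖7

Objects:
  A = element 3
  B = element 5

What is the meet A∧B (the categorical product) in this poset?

Common predecessors of 3,5: {0,1,2}
  0 ≤ 2
  1 ≤ 2
  2 ≤ 2
glb = 2

Answer: A∧B = 2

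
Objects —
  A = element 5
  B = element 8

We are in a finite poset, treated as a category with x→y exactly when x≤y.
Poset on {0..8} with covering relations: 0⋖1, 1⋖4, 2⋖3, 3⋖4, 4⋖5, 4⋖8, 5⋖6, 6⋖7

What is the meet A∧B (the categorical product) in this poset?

Common predecessors of 5,8: {0,1,2,3,4}
  0 <= 4
  1 <= 4
  2 <= 4
  3 <= 4
  4 <= 4
glb = 4

Answer: A∧B = 4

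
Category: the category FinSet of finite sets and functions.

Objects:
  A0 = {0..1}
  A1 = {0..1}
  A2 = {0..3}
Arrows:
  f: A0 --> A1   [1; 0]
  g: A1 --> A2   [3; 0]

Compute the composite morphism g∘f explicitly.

Answer: [0; 3]

Trace:
  0 f-->1 g-->0
  1 f-->0 g-->3
⟦path⟧: [0; 3]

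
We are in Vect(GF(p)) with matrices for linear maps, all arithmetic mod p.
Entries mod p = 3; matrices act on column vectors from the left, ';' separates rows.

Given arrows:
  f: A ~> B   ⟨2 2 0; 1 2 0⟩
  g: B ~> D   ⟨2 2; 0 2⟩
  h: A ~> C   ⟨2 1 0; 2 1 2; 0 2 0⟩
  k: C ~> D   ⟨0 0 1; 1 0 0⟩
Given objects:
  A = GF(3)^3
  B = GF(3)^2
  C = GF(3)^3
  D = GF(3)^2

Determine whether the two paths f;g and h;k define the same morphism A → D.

Along f;g (path 1):
  e0=[1,0,0] f~>[2,1] g~>[0,2]
  e1=[0,1,0] f~>[2,2] g~>[2,1]
  e2=[0,0,1] f~>[0,0] g~>[0,0]
  composite₁ = ⟨0 2 0; 2 1 0⟩
Along h;k (path 2):
  e0=[1,0,0] h~>[2,2,0] k~>[0,2]
  e1=[0,1,0] h~>[1,1,2] k~>[2,1]
  e2=[0,0,1] h~>[0,2,0] k~>[0,0]
  composite₂ = ⟨0 2 0; 2 1 0⟩
Equal? same morphism ✓

Answer: COMMUTES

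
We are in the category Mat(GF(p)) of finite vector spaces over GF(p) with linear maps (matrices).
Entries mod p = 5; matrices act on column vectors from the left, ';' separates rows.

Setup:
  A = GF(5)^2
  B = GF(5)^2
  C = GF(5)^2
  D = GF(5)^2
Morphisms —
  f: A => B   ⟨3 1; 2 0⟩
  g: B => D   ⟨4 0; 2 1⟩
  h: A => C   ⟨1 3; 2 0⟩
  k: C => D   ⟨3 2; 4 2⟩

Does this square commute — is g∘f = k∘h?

Answer: COMMUTES

Trace:
Path 1 = f;g:
  e0=[1,0] f=>[3,2] g=>[2,3]
  e1=[0,1] f=>[1,0] g=>[4,2]
  composite₁ = ⟨2 4; 3 2⟩
Path 2 = h;k:
  e0=[1,0] h=>[1,2] k=>[2,3]
  e1=[0,1] h=>[3,0] k=>[4,2]
  composite₂ = ⟨2 4; 3 2⟩
Equal? same morphism ✓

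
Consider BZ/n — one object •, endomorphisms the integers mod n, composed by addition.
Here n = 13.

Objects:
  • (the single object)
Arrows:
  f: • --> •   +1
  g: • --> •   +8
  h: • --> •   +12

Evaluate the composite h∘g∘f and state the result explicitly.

Answer: +8

Work:
  0 +1≡1 +8≡9 +12≡8  (mod 13)
result: +8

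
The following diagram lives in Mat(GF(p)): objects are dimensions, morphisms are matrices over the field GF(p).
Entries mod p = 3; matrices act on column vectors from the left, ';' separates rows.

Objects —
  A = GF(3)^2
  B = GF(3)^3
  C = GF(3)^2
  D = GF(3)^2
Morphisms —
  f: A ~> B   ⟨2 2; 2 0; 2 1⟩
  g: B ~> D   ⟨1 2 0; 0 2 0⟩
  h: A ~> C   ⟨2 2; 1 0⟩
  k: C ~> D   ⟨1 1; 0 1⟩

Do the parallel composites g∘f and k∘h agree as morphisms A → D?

Answer: COMMUTES

Trace:
Path 1 = f;g:
  e0=(1,0) f~>(2,2,2) g~>(0,1)
  e1=(0,1) f~>(2,0,1) g~>(2,0)
  result₁ = ⟨0 2; 1 0⟩
Path 2 = h;k:
  e0=(1,0) h~>(2,1) k~>(0,1)
  e1=(0,1) h~>(2,0) k~>(2,0)
  result₂ = ⟨0 2; 1 0⟩
Equal? equal; square commutes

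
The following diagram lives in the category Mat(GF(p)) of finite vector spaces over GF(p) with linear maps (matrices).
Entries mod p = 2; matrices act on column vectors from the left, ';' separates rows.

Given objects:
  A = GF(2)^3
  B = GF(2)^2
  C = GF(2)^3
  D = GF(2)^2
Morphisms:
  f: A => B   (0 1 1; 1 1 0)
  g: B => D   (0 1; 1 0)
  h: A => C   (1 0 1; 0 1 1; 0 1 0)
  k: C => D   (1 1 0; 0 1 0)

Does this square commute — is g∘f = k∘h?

Answer: COMMUTES

Trace:
Along f;g (path 1):
  e0=(1,0,0) f=>(0,1) g=>(1,0)
  e1=(0,1,0) f=>(1,1) g=>(1,1)
  e2=(0,0,1) f=>(1,0) g=>(0,1)
  result₁ = (1 1 0; 0 1 1)
Along h;k (path 2):
  e0=(1,0,0) h=>(1,0,0) k=>(1,0)
  e1=(0,1,0) h=>(0,1,1) k=>(1,1)
  e2=(0,0,1) h=>(1,1,0) k=>(0,1)
  result₂ = (1 1 0; 0 1 1)
Equal? same morphism ✓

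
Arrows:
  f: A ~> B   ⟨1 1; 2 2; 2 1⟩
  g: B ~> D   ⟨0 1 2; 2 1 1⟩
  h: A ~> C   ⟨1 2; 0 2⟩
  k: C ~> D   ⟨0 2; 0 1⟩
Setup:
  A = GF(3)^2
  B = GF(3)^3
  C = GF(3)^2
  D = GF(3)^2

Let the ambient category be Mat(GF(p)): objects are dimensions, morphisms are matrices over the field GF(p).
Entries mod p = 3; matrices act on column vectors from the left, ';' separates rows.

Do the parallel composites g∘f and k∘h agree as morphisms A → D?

1) trace f;g:
  e0=⟨1,0⟩ f~>⟨1,2,2⟩ g~>⟨0,0⟩
  e1=⟨0,1⟩ f~>⟨1,2,1⟩ g~>⟨1,2⟩
  ⟦path⟧₁ = ⟨0 1; 0 2⟩
2) trace h;k:
  e0=⟨1,0⟩ h~>⟨1,0⟩ k~>⟨0,0⟩
  e1=⟨0,1⟩ h~>⟨2,2⟩ k~>⟨1,2⟩
  ⟦path⟧₂ = ⟨0 1; 0 2⟩
Equal? equal; square commutes

Answer: COMMUTES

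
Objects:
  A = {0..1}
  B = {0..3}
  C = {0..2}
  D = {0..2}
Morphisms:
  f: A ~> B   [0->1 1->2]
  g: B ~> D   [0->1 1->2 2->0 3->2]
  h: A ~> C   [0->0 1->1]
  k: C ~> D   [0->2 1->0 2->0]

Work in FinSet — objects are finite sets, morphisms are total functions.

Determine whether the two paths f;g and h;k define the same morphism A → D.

Along f;g (path 1):
  0 f~>1 g~>2
  1 f~>2 g~>0
  ⟦path⟧₁ = [0->2 1->0]
Along h;k (path 2):
  0 h~>0 k~>2
  1 h~>1 k~>0
  ⟦path⟧₂ = [0->2 1->0]
Equal? same morphism ✓

Answer: COMMUTES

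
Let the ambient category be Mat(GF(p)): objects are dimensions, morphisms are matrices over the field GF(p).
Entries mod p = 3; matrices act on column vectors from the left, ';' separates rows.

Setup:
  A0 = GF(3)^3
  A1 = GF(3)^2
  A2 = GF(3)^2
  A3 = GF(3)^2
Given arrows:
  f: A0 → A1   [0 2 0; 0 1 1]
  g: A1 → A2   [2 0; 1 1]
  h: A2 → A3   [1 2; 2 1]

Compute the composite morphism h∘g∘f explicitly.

Answer: [0 1 2; 0 2 1]

Work:
  e0=[1,0,0] f→[0,0] g→[0,0] h→[0,0]
  e1=[0,1,0] f→[2,1] g→[1,0] h→[1,2]
  e2=[0,0,1] f→[0,1] g→[0,1] h→[2,1]
⟦path⟧: [0 1 2; 0 2 1]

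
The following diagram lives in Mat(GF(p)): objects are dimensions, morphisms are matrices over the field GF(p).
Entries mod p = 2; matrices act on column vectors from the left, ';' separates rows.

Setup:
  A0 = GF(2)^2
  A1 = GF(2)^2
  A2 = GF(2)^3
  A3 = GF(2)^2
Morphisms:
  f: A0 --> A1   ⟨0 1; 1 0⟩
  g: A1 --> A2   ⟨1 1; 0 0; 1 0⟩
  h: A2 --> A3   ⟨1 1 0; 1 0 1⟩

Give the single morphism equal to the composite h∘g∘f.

Answer: ⟨1 1; 1 0⟩

Work:
  e0=(1,0) f-->(0,1) g-->(1,0,0) h-->(1,1)
  e1=(0,1) f-->(1,0) g-->(1,0,1) h-->(1,0)
result: ⟨1 1; 1 0⟩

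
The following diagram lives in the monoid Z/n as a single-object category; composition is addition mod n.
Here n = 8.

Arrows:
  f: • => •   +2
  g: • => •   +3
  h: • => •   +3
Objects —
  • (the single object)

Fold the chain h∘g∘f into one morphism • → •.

  0 +2≡2 +3≡5 +3≡0  (mod 8)
⟦path⟧: +0

Answer: +0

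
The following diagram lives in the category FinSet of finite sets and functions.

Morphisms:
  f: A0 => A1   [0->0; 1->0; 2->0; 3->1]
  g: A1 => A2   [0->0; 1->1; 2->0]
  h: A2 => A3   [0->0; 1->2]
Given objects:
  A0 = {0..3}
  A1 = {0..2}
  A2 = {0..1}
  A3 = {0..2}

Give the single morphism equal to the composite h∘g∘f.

Answer: [0->0; 1->0; 2->0; 3->2]

Trace:
  0 f=>0 g=>0 h=>0
  1 f=>0 g=>0 h=>0
  2 f=>0 g=>0 h=>0
  3 f=>1 g=>1 h=>2
result: [0->0; 1->0; 2->0; 3->2]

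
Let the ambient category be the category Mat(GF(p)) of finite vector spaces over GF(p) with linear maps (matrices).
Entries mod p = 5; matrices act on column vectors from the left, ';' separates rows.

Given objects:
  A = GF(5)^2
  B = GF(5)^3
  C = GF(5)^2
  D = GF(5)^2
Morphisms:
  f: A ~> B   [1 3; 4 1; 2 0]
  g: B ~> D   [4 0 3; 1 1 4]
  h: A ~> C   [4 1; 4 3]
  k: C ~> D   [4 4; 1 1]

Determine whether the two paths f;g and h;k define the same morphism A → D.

Answer: DOES NOT COMMUTE

Work:
Along f;g (path 1):
  e0=[1,0] f~>[1,4,2] g~>[0,3]
  e1=[0,1] f~>[3,1,0] g~>[2,4]
  ⟦path⟧₁ = [0 2; 3 4]
Along h;k (path 2):
  e0=[1,0] h~>[4,4] k~>[2,3]
  e1=[0,1] h~>[1,3] k~>[1,4]
  ⟦path⟧₂ = [2 1; 3 4]
Equal? differ; not commutative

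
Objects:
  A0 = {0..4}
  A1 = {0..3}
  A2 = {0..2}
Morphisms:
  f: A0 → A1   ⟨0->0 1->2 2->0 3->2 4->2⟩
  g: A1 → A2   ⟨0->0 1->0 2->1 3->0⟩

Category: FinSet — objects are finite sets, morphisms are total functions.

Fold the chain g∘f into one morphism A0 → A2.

Answer: ⟨0->0 1->1 2->0 3->1 4->1⟩

Trace:
  0 f→0 g→0
  1 f→2 g→1
  2 f→0 g→0
  3 f→2 g→1
  4 f→2 g→1
result: ⟨0->0 1->1 2->0 3->1 4->1⟩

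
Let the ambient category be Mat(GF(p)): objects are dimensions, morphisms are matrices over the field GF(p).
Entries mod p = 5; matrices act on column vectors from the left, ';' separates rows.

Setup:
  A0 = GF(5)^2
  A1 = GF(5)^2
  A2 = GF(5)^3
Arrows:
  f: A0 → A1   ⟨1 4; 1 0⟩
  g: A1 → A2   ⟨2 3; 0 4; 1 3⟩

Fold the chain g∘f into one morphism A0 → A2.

  e0=⟨1,0⟩ f→⟨1,1⟩ g→⟨0,4,4⟩
  e1=⟨0,1⟩ f→⟨4,0⟩ g→⟨3,0,4⟩
result: ⟨0 3; 4 0; 4 4⟩

Answer: ⟨0 3; 4 0; 4 4⟩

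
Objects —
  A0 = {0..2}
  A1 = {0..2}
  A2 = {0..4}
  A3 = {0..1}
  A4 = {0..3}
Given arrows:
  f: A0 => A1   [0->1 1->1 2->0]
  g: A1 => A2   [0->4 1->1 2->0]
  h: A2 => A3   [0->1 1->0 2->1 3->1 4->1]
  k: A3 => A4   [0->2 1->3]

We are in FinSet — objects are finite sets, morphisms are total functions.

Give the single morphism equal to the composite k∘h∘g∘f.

  0 f=>1 g=>1 h=>0 k=>2
  1 f=>1 g=>1 h=>0 k=>2
  2 f=>0 g=>4 h=>1 k=>3
composite: [0->2 1->2 2->3]

Answer: [0->2 1->2 2->3]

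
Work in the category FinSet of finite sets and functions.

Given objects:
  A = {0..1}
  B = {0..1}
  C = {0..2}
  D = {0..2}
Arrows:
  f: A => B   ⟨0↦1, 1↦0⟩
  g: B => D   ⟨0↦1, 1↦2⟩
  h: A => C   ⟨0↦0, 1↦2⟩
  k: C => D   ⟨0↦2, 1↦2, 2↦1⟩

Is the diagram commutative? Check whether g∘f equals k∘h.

Answer: COMMUTES

Trace:
1) trace f;g:
  0 f=>1 g=>2
  1 f=>0 g=>1
  result₁ = ⟨0↦2, 1↦1⟩
2) trace h;k:
  0 h=>0 k=>2
  1 h=>2 k=>1
  result₂ = ⟨0↦2, 1↦1⟩
Equal? same morphism ✓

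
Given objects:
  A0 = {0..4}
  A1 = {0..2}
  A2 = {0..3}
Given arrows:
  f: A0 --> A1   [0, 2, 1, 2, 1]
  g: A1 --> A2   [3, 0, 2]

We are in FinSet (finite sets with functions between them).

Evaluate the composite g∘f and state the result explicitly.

  0 f-->0 g-->3
  1 f-->2 g-->2
  2 f-->1 g-->0
  3 f-->2 g-->2
  4 f-->1 g-->0
composite: [3, 2, 0, 2, 0]

Answer: [3, 2, 0, 2, 0]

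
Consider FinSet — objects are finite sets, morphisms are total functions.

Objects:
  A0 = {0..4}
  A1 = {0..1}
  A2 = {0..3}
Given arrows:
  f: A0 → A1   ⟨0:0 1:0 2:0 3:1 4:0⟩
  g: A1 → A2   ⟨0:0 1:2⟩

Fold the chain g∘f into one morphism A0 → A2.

Answer: ⟨0:0 1:0 2:0 3:2 4:0⟩

Trace:
  0 f→0 g→0
  1 f→0 g→0
  2 f→0 g→0
  3 f→1 g→2
  4 f→0 g→0
result: ⟨0:0 1:0 2:0 3:2 4:0⟩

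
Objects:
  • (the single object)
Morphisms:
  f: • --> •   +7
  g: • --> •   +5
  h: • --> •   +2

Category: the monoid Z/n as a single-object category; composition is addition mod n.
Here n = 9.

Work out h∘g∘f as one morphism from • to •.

  0 +7≡7 +5≡3 +2≡5  (mod 9)
⟦path⟧: +5

Answer: +5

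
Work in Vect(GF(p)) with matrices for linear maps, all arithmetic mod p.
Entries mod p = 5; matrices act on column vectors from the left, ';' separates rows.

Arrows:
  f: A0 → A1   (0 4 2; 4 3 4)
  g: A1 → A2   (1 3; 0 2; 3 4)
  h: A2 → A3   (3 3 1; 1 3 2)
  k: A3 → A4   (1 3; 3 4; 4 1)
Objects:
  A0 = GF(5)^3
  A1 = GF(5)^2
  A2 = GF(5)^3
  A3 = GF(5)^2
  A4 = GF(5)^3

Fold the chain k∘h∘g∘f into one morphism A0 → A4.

  e0=⟨1,0,0⟩ f→⟨0,4⟩ g→⟨2,3,1⟩ h→⟨1,3⟩ k→⟨0,0,2⟩
  e1=⟨0,1,0⟩ f→⟨4,3⟩ g→⟨3,1,4⟩ h→⟨1,4⟩ k→⟨3,4,3⟩
  e2=⟨0,0,1⟩ f→⟨2,4⟩ g→⟨4,3,2⟩ h→⟨3,2⟩ k→⟨4,2,4⟩
⟦path⟧: (0 3 4; 0 4 2; 2 3 4)

Answer: (0 3 4; 0 4 2; 2 3 4)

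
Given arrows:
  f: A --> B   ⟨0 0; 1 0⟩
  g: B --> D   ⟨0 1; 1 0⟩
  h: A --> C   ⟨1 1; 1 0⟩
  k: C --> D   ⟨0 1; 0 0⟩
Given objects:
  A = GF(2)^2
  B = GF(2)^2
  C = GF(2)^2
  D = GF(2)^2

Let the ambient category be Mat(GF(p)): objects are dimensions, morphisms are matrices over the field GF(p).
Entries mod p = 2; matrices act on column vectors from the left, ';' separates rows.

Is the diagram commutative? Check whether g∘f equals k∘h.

Along f;g (path 1):
  e0=[1,0] f-->[0,1] g-->[1,0]
  e1=[0,1] f-->[0,0] g-->[0,0]
  ⟦path⟧₁ = ⟨1 0; 0 0⟩
Along h;k (path 2):
  e0=[1,0] h-->[1,1] k-->[1,0]
  e1=[0,1] h-->[1,0] k-->[0,0]
  ⟦path⟧₂ = ⟨1 0; 0 0⟩
Equal? YES — commutes

Answer: COMMUTES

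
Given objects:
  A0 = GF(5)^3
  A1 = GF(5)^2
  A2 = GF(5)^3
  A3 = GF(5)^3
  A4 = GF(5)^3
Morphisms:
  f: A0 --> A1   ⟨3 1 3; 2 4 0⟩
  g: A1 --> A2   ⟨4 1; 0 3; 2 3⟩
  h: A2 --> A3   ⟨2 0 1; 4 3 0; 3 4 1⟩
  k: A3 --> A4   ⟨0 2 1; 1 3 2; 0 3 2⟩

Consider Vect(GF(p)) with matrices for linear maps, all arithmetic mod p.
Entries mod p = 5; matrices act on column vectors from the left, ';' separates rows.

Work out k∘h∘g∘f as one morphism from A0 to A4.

  e0=⟨1,0,0⟩ f-->⟨3,2⟩ g-->⟨4,1,2⟩ h-->⟨0,4,3⟩ k-->⟨1,3,3⟩
  e1=⟨0,1,0⟩ f-->⟨1,4⟩ g-->⟨3,2,4⟩ h-->⟨0,3,1⟩ k-->⟨2,1,1⟩
  e2=⟨0,0,1⟩ f-->⟨3,0⟩ g-->⟨2,0,1⟩ h-->⟨0,3,2⟩ k-->⟨3,3,3⟩
result: ⟨1 2 3; 3 1 3; 3 1 3⟩

Answer: ⟨1 2 3; 3 1 3; 3 1 3⟩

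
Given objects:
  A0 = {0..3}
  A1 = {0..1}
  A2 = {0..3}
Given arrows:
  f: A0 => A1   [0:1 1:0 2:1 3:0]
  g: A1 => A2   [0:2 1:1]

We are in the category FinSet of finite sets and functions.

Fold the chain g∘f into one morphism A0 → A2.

Answer: [0:1 1:2 2:1 3:2]

Work:
  0 f=>1 g=>1
  1 f=>0 g=>2
  2 f=>1 g=>1
  3 f=>0 g=>2
composite: [0:1 1:2 2:1 3:2]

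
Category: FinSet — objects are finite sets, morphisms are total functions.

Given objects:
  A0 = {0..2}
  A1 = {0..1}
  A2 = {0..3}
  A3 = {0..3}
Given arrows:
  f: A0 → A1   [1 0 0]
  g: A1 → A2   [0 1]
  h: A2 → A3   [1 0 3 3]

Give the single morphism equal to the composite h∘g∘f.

  0 f→1 g→1 h→0
  1 f→0 g→0 h→1
  2 f→0 g→0 h→1
⟦path⟧: [0 1 1]

Answer: [0 1 1]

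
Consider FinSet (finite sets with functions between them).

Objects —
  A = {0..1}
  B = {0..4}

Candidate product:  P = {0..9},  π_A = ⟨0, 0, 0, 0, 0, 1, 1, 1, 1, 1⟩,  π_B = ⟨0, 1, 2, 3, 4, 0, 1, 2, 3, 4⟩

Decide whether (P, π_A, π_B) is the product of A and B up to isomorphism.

Answer: VALID PRODUCT

Trace:
|A|·|B| = 2·5 = 10;  |P| = 10
Check the pairing map k ↦ (π_A(k), π_B(k)):
  0 : (0,0)
  1 : (0,1)
  2 : (0,2)
  3 : (0,3)
  4 : (0,4)
  5 : (1,0)
  6 : (1,1)
  7 : (1,2)
  8 : (1,3)
  9 : (1,4)
distinct pairs in image: 10 / 10 needed
  → bijection onto A×B; projections well-typed.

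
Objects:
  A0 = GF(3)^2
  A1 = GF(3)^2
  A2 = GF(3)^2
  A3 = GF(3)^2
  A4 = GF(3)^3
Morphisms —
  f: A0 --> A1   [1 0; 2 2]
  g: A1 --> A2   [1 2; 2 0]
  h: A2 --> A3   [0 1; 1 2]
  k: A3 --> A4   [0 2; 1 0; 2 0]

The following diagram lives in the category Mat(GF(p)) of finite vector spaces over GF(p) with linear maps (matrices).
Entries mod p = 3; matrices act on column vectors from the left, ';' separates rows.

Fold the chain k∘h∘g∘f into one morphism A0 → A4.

Answer: [0 2; 2 0; 1 0]

Work:
  e0=[1,0] f-->[1,2] g-->[2,2] h-->[2,0] k-->[0,2,1]
  e1=[0,1] f-->[0,2] g-->[1,0] h-->[0,1] k-->[2,0,0]
⟦path⟧: [0 2; 2 0; 1 0]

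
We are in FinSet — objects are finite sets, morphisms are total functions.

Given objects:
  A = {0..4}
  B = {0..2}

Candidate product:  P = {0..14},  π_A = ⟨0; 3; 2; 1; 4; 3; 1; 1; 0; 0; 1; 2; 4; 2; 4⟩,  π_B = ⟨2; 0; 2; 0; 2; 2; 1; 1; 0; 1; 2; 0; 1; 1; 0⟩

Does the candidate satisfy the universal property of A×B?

Answer: NOT A VALID PRODUCT — duplicate pair at indices 7,6

Trace:
|A|·|B| = 5·3 = 15;  |P| = 15
Check the pairing map k ↦ (π_A(k), π_B(k)):
  0 : (0,2)
  1 : (3,0)
  2 : (2,2)
  3 : (1,0)
  4 : (4,2)
  5 : (3,2)
  6 : (1,1)
  7 : (1,1)  ✗ repeats pair of k=6
  8 : (0,0)
  9 : (0,1)
  10 : (1,2)
  11 : (2,0)
  12 : (4,1)
  13 : (2,1)
  14 : (4,0)
distinct pairs in image: 14 / 15 needed
  → (1,1) hit at k=6 and k=7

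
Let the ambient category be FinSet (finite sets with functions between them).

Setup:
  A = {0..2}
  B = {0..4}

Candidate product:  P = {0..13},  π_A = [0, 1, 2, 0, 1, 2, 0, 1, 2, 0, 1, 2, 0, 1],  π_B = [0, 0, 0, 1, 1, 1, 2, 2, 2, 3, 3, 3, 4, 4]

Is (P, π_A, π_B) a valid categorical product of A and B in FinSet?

Answer: NOT A VALID PRODUCT — |P|=14 ≠ |A|·|B|=15

Work:
|A|·|B| = 3·5 = 15;  |P| = 14
  → cardinalities differ; no bijection possible.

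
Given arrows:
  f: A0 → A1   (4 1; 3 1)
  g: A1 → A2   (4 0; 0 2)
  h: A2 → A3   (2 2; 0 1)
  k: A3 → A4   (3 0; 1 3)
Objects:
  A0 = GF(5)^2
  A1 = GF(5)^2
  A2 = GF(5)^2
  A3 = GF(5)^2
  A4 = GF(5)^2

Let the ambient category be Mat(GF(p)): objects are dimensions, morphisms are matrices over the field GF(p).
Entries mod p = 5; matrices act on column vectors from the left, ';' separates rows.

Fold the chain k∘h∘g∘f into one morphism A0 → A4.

  e0=⟨1,0⟩ f→⟨4,3⟩ g→⟨1,1⟩ h→⟨4,1⟩ k→⟨2,2⟩
  e1=⟨0,1⟩ f→⟨1,1⟩ g→⟨4,2⟩ h→⟨2,2⟩ k→⟨1,3⟩
⟦path⟧: (2 1; 2 3)

Answer: (2 1; 2 3)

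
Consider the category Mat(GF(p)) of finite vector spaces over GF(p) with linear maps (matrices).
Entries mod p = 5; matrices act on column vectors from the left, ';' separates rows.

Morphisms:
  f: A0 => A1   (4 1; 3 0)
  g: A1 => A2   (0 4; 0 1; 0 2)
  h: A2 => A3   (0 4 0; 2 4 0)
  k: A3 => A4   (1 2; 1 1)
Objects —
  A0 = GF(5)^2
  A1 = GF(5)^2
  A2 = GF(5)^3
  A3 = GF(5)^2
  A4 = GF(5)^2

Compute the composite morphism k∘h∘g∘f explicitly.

  e0=[1,0] f=>[4,3] g=>[2,3,1] h=>[2,1] k=>[4,3]
  e1=[0,1] f=>[1,0] g=>[0,0,0] h=>[0,0] k=>[0,0]
composite: (4 0; 3 0)

Answer: (4 0; 3 0)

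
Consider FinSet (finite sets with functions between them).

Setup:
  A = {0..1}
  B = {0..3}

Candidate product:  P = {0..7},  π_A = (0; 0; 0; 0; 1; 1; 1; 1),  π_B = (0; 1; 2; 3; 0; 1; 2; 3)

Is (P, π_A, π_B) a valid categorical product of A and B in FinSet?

Answer: VALID PRODUCT

Derivation:
|A|·|B| = 2·4 = 8;  |P| = 8
Check the pairing map k ↦ (π_A(k), π_B(k)):
  0 -> (0,0)
  1 -> (0,1)
  2 -> (0,2)
  3 -> (0,3)
  4 -> (1,0)
  5 -> (1,1)
  6 -> (1,2)
  7 -> (1,3)
distinct pairs in image: 8 / 8 needed
  → bijection onto A×B; projections well-typed.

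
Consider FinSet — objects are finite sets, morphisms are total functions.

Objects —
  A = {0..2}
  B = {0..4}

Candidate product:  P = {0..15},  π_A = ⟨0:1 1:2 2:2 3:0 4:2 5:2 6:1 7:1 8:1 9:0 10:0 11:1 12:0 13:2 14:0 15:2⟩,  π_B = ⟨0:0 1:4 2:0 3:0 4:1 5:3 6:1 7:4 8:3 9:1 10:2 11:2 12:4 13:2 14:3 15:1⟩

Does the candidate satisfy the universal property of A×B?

Answer: NOT A VALID PRODUCT — |P|=16 ≠ |A|·|B|=15

Trace:
|A|·|B| = 3·5 = 15;  |P| = 16
  → cardinalities differ; no bijection possible.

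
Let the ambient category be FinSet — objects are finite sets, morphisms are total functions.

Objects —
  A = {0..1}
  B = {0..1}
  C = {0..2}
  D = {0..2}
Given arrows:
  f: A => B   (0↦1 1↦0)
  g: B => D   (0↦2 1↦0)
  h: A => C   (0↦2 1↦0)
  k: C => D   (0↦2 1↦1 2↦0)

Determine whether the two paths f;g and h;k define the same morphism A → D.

Along f;g (path 1):
  0 f=>1 g=>0
  1 f=>0 g=>2
  ⟦path⟧₁ = (0↦0 1↦2)
Along h;k (path 2):
  0 h=>2 k=>0
  1 h=>0 k=>2
  ⟦path⟧₂ = (0↦0 1↦2)
Equal? equal; square commutes

Answer: COMMUTES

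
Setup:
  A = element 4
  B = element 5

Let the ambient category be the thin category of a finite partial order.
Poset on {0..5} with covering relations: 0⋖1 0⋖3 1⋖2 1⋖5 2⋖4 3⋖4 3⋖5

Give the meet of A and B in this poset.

Common predecessors of 4,5: {0,1,3}
  maximal lower bounds 1 and 3 are incomparable: neither 1≤3 nor 3≤1
→ no greatest lower bound exists

Answer: NO MEET EXISTS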